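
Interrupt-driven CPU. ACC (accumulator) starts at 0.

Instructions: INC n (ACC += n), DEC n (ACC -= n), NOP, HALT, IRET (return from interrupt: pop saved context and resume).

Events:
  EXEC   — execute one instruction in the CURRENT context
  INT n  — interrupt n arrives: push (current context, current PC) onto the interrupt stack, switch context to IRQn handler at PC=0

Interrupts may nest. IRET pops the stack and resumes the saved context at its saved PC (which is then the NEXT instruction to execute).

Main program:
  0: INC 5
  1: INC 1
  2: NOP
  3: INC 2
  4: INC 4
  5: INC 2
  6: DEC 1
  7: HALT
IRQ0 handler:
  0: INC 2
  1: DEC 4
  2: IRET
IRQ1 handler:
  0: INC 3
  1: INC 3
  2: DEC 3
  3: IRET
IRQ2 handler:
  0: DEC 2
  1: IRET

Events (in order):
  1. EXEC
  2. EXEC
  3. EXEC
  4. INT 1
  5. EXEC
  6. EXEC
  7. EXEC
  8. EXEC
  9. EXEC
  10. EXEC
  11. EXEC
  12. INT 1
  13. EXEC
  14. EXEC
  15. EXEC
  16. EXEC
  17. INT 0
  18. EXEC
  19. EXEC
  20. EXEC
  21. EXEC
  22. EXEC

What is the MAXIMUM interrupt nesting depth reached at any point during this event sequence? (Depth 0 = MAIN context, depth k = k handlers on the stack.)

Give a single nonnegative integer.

Answer: 1

Derivation:
Event 1 (EXEC): [MAIN] PC=0: INC 5 -> ACC=5 [depth=0]
Event 2 (EXEC): [MAIN] PC=1: INC 1 -> ACC=6 [depth=0]
Event 3 (EXEC): [MAIN] PC=2: NOP [depth=0]
Event 4 (INT 1): INT 1 arrives: push (MAIN, PC=3), enter IRQ1 at PC=0 (depth now 1) [depth=1]
Event 5 (EXEC): [IRQ1] PC=0: INC 3 -> ACC=9 [depth=1]
Event 6 (EXEC): [IRQ1] PC=1: INC 3 -> ACC=12 [depth=1]
Event 7 (EXEC): [IRQ1] PC=2: DEC 3 -> ACC=9 [depth=1]
Event 8 (EXEC): [IRQ1] PC=3: IRET -> resume MAIN at PC=3 (depth now 0) [depth=0]
Event 9 (EXEC): [MAIN] PC=3: INC 2 -> ACC=11 [depth=0]
Event 10 (EXEC): [MAIN] PC=4: INC 4 -> ACC=15 [depth=0]
Event 11 (EXEC): [MAIN] PC=5: INC 2 -> ACC=17 [depth=0]
Event 12 (INT 1): INT 1 arrives: push (MAIN, PC=6), enter IRQ1 at PC=0 (depth now 1) [depth=1]
Event 13 (EXEC): [IRQ1] PC=0: INC 3 -> ACC=20 [depth=1]
Event 14 (EXEC): [IRQ1] PC=1: INC 3 -> ACC=23 [depth=1]
Event 15 (EXEC): [IRQ1] PC=2: DEC 3 -> ACC=20 [depth=1]
Event 16 (EXEC): [IRQ1] PC=3: IRET -> resume MAIN at PC=6 (depth now 0) [depth=0]
Event 17 (INT 0): INT 0 arrives: push (MAIN, PC=6), enter IRQ0 at PC=0 (depth now 1) [depth=1]
Event 18 (EXEC): [IRQ0] PC=0: INC 2 -> ACC=22 [depth=1]
Event 19 (EXEC): [IRQ0] PC=1: DEC 4 -> ACC=18 [depth=1]
Event 20 (EXEC): [IRQ0] PC=2: IRET -> resume MAIN at PC=6 (depth now 0) [depth=0]
Event 21 (EXEC): [MAIN] PC=6: DEC 1 -> ACC=17 [depth=0]
Event 22 (EXEC): [MAIN] PC=7: HALT [depth=0]
Max depth observed: 1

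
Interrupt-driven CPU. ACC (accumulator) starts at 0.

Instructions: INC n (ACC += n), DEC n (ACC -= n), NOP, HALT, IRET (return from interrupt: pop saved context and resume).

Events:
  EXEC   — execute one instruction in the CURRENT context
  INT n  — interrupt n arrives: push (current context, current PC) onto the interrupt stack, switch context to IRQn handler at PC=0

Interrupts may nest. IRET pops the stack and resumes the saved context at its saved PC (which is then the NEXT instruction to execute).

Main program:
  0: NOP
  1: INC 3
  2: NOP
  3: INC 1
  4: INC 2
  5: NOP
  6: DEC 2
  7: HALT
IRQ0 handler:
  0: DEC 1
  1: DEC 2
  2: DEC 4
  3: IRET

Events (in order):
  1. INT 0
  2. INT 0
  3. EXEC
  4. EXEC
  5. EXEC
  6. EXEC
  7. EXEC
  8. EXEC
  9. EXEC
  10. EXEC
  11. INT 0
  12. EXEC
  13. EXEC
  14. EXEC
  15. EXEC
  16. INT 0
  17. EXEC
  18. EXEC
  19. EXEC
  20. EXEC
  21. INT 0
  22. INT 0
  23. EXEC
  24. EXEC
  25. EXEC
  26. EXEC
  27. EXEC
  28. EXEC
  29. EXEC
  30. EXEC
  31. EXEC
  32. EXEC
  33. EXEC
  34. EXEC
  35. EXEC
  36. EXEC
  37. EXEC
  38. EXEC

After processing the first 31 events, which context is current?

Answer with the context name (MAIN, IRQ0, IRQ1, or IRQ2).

Answer: MAIN

Derivation:
Event 1 (INT 0): INT 0 arrives: push (MAIN, PC=0), enter IRQ0 at PC=0 (depth now 1)
Event 2 (INT 0): INT 0 arrives: push (IRQ0, PC=0), enter IRQ0 at PC=0 (depth now 2)
Event 3 (EXEC): [IRQ0] PC=0: DEC 1 -> ACC=-1
Event 4 (EXEC): [IRQ0] PC=1: DEC 2 -> ACC=-3
Event 5 (EXEC): [IRQ0] PC=2: DEC 4 -> ACC=-7
Event 6 (EXEC): [IRQ0] PC=3: IRET -> resume IRQ0 at PC=0 (depth now 1)
Event 7 (EXEC): [IRQ0] PC=0: DEC 1 -> ACC=-8
Event 8 (EXEC): [IRQ0] PC=1: DEC 2 -> ACC=-10
Event 9 (EXEC): [IRQ0] PC=2: DEC 4 -> ACC=-14
Event 10 (EXEC): [IRQ0] PC=3: IRET -> resume MAIN at PC=0 (depth now 0)
Event 11 (INT 0): INT 0 arrives: push (MAIN, PC=0), enter IRQ0 at PC=0 (depth now 1)
Event 12 (EXEC): [IRQ0] PC=0: DEC 1 -> ACC=-15
Event 13 (EXEC): [IRQ0] PC=1: DEC 2 -> ACC=-17
Event 14 (EXEC): [IRQ0] PC=2: DEC 4 -> ACC=-21
Event 15 (EXEC): [IRQ0] PC=3: IRET -> resume MAIN at PC=0 (depth now 0)
Event 16 (INT 0): INT 0 arrives: push (MAIN, PC=0), enter IRQ0 at PC=0 (depth now 1)
Event 17 (EXEC): [IRQ0] PC=0: DEC 1 -> ACC=-22
Event 18 (EXEC): [IRQ0] PC=1: DEC 2 -> ACC=-24
Event 19 (EXEC): [IRQ0] PC=2: DEC 4 -> ACC=-28
Event 20 (EXEC): [IRQ0] PC=3: IRET -> resume MAIN at PC=0 (depth now 0)
Event 21 (INT 0): INT 0 arrives: push (MAIN, PC=0), enter IRQ0 at PC=0 (depth now 1)
Event 22 (INT 0): INT 0 arrives: push (IRQ0, PC=0), enter IRQ0 at PC=0 (depth now 2)
Event 23 (EXEC): [IRQ0] PC=0: DEC 1 -> ACC=-29
Event 24 (EXEC): [IRQ0] PC=1: DEC 2 -> ACC=-31
Event 25 (EXEC): [IRQ0] PC=2: DEC 4 -> ACC=-35
Event 26 (EXEC): [IRQ0] PC=3: IRET -> resume IRQ0 at PC=0 (depth now 1)
Event 27 (EXEC): [IRQ0] PC=0: DEC 1 -> ACC=-36
Event 28 (EXEC): [IRQ0] PC=1: DEC 2 -> ACC=-38
Event 29 (EXEC): [IRQ0] PC=2: DEC 4 -> ACC=-42
Event 30 (EXEC): [IRQ0] PC=3: IRET -> resume MAIN at PC=0 (depth now 0)
Event 31 (EXEC): [MAIN] PC=0: NOP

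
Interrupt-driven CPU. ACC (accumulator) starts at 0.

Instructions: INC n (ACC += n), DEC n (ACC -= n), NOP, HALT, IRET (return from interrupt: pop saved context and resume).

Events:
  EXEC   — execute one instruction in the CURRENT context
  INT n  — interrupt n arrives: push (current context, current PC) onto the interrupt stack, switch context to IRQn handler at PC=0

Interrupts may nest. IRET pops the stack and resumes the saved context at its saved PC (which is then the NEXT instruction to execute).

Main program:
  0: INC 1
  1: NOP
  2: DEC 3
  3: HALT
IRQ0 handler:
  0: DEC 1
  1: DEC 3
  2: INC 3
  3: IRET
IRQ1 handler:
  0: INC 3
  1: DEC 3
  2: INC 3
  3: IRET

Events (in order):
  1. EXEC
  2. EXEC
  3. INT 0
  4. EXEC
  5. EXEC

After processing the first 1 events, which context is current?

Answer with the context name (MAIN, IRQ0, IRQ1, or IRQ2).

Answer: MAIN

Derivation:
Event 1 (EXEC): [MAIN] PC=0: INC 1 -> ACC=1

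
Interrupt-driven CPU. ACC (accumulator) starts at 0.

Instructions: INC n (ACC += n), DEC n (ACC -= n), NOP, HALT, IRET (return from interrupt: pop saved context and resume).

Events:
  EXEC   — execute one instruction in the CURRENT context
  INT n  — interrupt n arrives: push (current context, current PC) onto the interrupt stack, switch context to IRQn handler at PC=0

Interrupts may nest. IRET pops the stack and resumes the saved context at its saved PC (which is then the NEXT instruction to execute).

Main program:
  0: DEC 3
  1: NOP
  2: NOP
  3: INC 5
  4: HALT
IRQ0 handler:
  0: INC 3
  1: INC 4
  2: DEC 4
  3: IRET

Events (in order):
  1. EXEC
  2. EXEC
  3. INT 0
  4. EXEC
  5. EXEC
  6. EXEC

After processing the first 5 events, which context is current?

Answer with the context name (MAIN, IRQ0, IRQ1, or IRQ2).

Event 1 (EXEC): [MAIN] PC=0: DEC 3 -> ACC=-3
Event 2 (EXEC): [MAIN] PC=1: NOP
Event 3 (INT 0): INT 0 arrives: push (MAIN, PC=2), enter IRQ0 at PC=0 (depth now 1)
Event 4 (EXEC): [IRQ0] PC=0: INC 3 -> ACC=0
Event 5 (EXEC): [IRQ0] PC=1: INC 4 -> ACC=4

Answer: IRQ0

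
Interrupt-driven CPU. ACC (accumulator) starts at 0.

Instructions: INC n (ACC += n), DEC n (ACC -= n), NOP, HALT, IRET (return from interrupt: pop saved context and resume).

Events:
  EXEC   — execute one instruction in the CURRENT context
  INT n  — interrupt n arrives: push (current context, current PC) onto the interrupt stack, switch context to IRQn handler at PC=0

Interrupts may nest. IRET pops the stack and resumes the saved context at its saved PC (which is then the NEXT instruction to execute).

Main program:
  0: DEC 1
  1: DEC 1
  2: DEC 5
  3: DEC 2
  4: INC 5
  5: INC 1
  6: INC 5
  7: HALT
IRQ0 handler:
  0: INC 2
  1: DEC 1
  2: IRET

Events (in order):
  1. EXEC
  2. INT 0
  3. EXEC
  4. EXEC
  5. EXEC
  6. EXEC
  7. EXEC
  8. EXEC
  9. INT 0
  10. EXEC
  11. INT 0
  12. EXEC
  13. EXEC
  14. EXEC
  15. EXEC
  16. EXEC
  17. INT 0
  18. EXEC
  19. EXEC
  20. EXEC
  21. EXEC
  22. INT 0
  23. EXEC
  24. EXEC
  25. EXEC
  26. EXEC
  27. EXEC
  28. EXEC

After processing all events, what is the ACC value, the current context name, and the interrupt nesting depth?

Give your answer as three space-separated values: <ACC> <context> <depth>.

Answer: 7 MAIN 0

Derivation:
Event 1 (EXEC): [MAIN] PC=0: DEC 1 -> ACC=-1
Event 2 (INT 0): INT 0 arrives: push (MAIN, PC=1), enter IRQ0 at PC=0 (depth now 1)
Event 3 (EXEC): [IRQ0] PC=0: INC 2 -> ACC=1
Event 4 (EXEC): [IRQ0] PC=1: DEC 1 -> ACC=0
Event 5 (EXEC): [IRQ0] PC=2: IRET -> resume MAIN at PC=1 (depth now 0)
Event 6 (EXEC): [MAIN] PC=1: DEC 1 -> ACC=-1
Event 7 (EXEC): [MAIN] PC=2: DEC 5 -> ACC=-6
Event 8 (EXEC): [MAIN] PC=3: DEC 2 -> ACC=-8
Event 9 (INT 0): INT 0 arrives: push (MAIN, PC=4), enter IRQ0 at PC=0 (depth now 1)
Event 10 (EXEC): [IRQ0] PC=0: INC 2 -> ACC=-6
Event 11 (INT 0): INT 0 arrives: push (IRQ0, PC=1), enter IRQ0 at PC=0 (depth now 2)
Event 12 (EXEC): [IRQ0] PC=0: INC 2 -> ACC=-4
Event 13 (EXEC): [IRQ0] PC=1: DEC 1 -> ACC=-5
Event 14 (EXEC): [IRQ0] PC=2: IRET -> resume IRQ0 at PC=1 (depth now 1)
Event 15 (EXEC): [IRQ0] PC=1: DEC 1 -> ACC=-6
Event 16 (EXEC): [IRQ0] PC=2: IRET -> resume MAIN at PC=4 (depth now 0)
Event 17 (INT 0): INT 0 arrives: push (MAIN, PC=4), enter IRQ0 at PC=0 (depth now 1)
Event 18 (EXEC): [IRQ0] PC=0: INC 2 -> ACC=-4
Event 19 (EXEC): [IRQ0] PC=1: DEC 1 -> ACC=-5
Event 20 (EXEC): [IRQ0] PC=2: IRET -> resume MAIN at PC=4 (depth now 0)
Event 21 (EXEC): [MAIN] PC=4: INC 5 -> ACC=0
Event 22 (INT 0): INT 0 arrives: push (MAIN, PC=5), enter IRQ0 at PC=0 (depth now 1)
Event 23 (EXEC): [IRQ0] PC=0: INC 2 -> ACC=2
Event 24 (EXEC): [IRQ0] PC=1: DEC 1 -> ACC=1
Event 25 (EXEC): [IRQ0] PC=2: IRET -> resume MAIN at PC=5 (depth now 0)
Event 26 (EXEC): [MAIN] PC=5: INC 1 -> ACC=2
Event 27 (EXEC): [MAIN] PC=6: INC 5 -> ACC=7
Event 28 (EXEC): [MAIN] PC=7: HALT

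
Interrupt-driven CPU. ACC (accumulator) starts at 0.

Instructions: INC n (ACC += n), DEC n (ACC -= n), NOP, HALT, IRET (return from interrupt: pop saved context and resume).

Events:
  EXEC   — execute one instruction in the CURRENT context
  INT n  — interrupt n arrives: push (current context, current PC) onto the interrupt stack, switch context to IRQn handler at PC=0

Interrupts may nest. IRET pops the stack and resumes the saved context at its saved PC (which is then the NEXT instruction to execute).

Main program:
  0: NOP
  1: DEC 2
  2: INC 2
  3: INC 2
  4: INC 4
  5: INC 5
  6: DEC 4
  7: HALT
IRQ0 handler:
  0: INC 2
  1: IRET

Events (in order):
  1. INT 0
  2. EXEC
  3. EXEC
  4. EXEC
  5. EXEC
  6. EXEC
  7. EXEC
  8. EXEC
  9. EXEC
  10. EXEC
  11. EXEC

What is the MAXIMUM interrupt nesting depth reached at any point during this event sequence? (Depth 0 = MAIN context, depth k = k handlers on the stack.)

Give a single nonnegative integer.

Event 1 (INT 0): INT 0 arrives: push (MAIN, PC=0), enter IRQ0 at PC=0 (depth now 1) [depth=1]
Event 2 (EXEC): [IRQ0] PC=0: INC 2 -> ACC=2 [depth=1]
Event 3 (EXEC): [IRQ0] PC=1: IRET -> resume MAIN at PC=0 (depth now 0) [depth=0]
Event 4 (EXEC): [MAIN] PC=0: NOP [depth=0]
Event 5 (EXEC): [MAIN] PC=1: DEC 2 -> ACC=0 [depth=0]
Event 6 (EXEC): [MAIN] PC=2: INC 2 -> ACC=2 [depth=0]
Event 7 (EXEC): [MAIN] PC=3: INC 2 -> ACC=4 [depth=0]
Event 8 (EXEC): [MAIN] PC=4: INC 4 -> ACC=8 [depth=0]
Event 9 (EXEC): [MAIN] PC=5: INC 5 -> ACC=13 [depth=0]
Event 10 (EXEC): [MAIN] PC=6: DEC 4 -> ACC=9 [depth=0]
Event 11 (EXEC): [MAIN] PC=7: HALT [depth=0]
Max depth observed: 1

Answer: 1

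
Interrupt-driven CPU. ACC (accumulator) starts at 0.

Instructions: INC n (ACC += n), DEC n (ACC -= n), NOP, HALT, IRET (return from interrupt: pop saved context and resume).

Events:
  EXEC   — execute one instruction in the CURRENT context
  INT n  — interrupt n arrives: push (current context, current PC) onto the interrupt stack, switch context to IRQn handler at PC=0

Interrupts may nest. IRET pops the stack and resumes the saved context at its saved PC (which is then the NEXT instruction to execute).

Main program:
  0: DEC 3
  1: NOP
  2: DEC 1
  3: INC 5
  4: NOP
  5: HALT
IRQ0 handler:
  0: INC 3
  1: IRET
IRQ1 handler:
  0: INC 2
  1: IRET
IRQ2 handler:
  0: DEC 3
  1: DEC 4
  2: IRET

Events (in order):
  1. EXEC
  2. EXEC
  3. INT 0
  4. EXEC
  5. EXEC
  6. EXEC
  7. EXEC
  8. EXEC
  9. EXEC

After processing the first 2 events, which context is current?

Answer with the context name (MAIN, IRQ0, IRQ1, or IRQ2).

Answer: MAIN

Derivation:
Event 1 (EXEC): [MAIN] PC=0: DEC 3 -> ACC=-3
Event 2 (EXEC): [MAIN] PC=1: NOP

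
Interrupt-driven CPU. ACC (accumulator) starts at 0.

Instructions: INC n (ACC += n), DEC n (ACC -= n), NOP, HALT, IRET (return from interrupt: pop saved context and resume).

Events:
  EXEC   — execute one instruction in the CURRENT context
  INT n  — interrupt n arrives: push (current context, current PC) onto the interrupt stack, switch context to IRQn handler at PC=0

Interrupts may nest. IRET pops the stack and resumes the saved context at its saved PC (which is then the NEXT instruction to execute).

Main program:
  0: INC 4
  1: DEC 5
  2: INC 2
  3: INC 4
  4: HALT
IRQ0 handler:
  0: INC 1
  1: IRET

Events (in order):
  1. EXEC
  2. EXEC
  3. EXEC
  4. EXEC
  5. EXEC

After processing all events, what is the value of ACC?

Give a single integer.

Answer: 5

Derivation:
Event 1 (EXEC): [MAIN] PC=0: INC 4 -> ACC=4
Event 2 (EXEC): [MAIN] PC=1: DEC 5 -> ACC=-1
Event 3 (EXEC): [MAIN] PC=2: INC 2 -> ACC=1
Event 4 (EXEC): [MAIN] PC=3: INC 4 -> ACC=5
Event 5 (EXEC): [MAIN] PC=4: HALT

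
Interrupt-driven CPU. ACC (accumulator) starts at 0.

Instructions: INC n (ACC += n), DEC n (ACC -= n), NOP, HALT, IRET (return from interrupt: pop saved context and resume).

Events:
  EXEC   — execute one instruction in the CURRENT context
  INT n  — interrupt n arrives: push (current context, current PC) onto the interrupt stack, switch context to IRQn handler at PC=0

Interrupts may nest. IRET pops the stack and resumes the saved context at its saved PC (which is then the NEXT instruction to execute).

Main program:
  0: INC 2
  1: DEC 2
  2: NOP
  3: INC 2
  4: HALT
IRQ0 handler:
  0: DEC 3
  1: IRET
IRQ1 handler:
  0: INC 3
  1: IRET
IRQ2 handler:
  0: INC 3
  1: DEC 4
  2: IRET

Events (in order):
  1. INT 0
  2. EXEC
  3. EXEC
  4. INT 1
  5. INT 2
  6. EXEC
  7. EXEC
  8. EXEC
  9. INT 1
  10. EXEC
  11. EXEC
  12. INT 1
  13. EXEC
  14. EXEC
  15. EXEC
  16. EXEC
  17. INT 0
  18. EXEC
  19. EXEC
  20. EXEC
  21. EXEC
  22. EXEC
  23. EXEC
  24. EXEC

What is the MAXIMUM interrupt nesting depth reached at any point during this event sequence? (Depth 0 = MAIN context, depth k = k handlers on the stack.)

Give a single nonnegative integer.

Answer: 2

Derivation:
Event 1 (INT 0): INT 0 arrives: push (MAIN, PC=0), enter IRQ0 at PC=0 (depth now 1) [depth=1]
Event 2 (EXEC): [IRQ0] PC=0: DEC 3 -> ACC=-3 [depth=1]
Event 3 (EXEC): [IRQ0] PC=1: IRET -> resume MAIN at PC=0 (depth now 0) [depth=0]
Event 4 (INT 1): INT 1 arrives: push (MAIN, PC=0), enter IRQ1 at PC=0 (depth now 1) [depth=1]
Event 5 (INT 2): INT 2 arrives: push (IRQ1, PC=0), enter IRQ2 at PC=0 (depth now 2) [depth=2]
Event 6 (EXEC): [IRQ2] PC=0: INC 3 -> ACC=0 [depth=2]
Event 7 (EXEC): [IRQ2] PC=1: DEC 4 -> ACC=-4 [depth=2]
Event 8 (EXEC): [IRQ2] PC=2: IRET -> resume IRQ1 at PC=0 (depth now 1) [depth=1]
Event 9 (INT 1): INT 1 arrives: push (IRQ1, PC=0), enter IRQ1 at PC=0 (depth now 2) [depth=2]
Event 10 (EXEC): [IRQ1] PC=0: INC 3 -> ACC=-1 [depth=2]
Event 11 (EXEC): [IRQ1] PC=1: IRET -> resume IRQ1 at PC=0 (depth now 1) [depth=1]
Event 12 (INT 1): INT 1 arrives: push (IRQ1, PC=0), enter IRQ1 at PC=0 (depth now 2) [depth=2]
Event 13 (EXEC): [IRQ1] PC=0: INC 3 -> ACC=2 [depth=2]
Event 14 (EXEC): [IRQ1] PC=1: IRET -> resume IRQ1 at PC=0 (depth now 1) [depth=1]
Event 15 (EXEC): [IRQ1] PC=0: INC 3 -> ACC=5 [depth=1]
Event 16 (EXEC): [IRQ1] PC=1: IRET -> resume MAIN at PC=0 (depth now 0) [depth=0]
Event 17 (INT 0): INT 0 arrives: push (MAIN, PC=0), enter IRQ0 at PC=0 (depth now 1) [depth=1]
Event 18 (EXEC): [IRQ0] PC=0: DEC 3 -> ACC=2 [depth=1]
Event 19 (EXEC): [IRQ0] PC=1: IRET -> resume MAIN at PC=0 (depth now 0) [depth=0]
Event 20 (EXEC): [MAIN] PC=0: INC 2 -> ACC=4 [depth=0]
Event 21 (EXEC): [MAIN] PC=1: DEC 2 -> ACC=2 [depth=0]
Event 22 (EXEC): [MAIN] PC=2: NOP [depth=0]
Event 23 (EXEC): [MAIN] PC=3: INC 2 -> ACC=4 [depth=0]
Event 24 (EXEC): [MAIN] PC=4: HALT [depth=0]
Max depth observed: 2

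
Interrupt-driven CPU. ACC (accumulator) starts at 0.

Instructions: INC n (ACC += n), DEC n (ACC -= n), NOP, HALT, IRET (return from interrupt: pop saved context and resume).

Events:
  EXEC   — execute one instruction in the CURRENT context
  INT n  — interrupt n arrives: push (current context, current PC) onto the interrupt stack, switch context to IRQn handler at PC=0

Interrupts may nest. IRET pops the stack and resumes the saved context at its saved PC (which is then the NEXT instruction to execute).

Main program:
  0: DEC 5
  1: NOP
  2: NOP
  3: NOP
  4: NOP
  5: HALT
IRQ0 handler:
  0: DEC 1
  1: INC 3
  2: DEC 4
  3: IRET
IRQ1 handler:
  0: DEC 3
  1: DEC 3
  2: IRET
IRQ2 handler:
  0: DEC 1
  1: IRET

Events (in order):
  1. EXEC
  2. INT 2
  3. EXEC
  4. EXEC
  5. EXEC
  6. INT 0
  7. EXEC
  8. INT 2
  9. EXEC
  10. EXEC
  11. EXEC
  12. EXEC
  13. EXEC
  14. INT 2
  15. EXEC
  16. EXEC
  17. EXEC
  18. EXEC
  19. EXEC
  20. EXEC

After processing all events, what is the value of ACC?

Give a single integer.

Event 1 (EXEC): [MAIN] PC=0: DEC 5 -> ACC=-5
Event 2 (INT 2): INT 2 arrives: push (MAIN, PC=1), enter IRQ2 at PC=0 (depth now 1)
Event 3 (EXEC): [IRQ2] PC=0: DEC 1 -> ACC=-6
Event 4 (EXEC): [IRQ2] PC=1: IRET -> resume MAIN at PC=1 (depth now 0)
Event 5 (EXEC): [MAIN] PC=1: NOP
Event 6 (INT 0): INT 0 arrives: push (MAIN, PC=2), enter IRQ0 at PC=0 (depth now 1)
Event 7 (EXEC): [IRQ0] PC=0: DEC 1 -> ACC=-7
Event 8 (INT 2): INT 2 arrives: push (IRQ0, PC=1), enter IRQ2 at PC=0 (depth now 2)
Event 9 (EXEC): [IRQ2] PC=0: DEC 1 -> ACC=-8
Event 10 (EXEC): [IRQ2] PC=1: IRET -> resume IRQ0 at PC=1 (depth now 1)
Event 11 (EXEC): [IRQ0] PC=1: INC 3 -> ACC=-5
Event 12 (EXEC): [IRQ0] PC=2: DEC 4 -> ACC=-9
Event 13 (EXEC): [IRQ0] PC=3: IRET -> resume MAIN at PC=2 (depth now 0)
Event 14 (INT 2): INT 2 arrives: push (MAIN, PC=2), enter IRQ2 at PC=0 (depth now 1)
Event 15 (EXEC): [IRQ2] PC=0: DEC 1 -> ACC=-10
Event 16 (EXEC): [IRQ2] PC=1: IRET -> resume MAIN at PC=2 (depth now 0)
Event 17 (EXEC): [MAIN] PC=2: NOP
Event 18 (EXEC): [MAIN] PC=3: NOP
Event 19 (EXEC): [MAIN] PC=4: NOP
Event 20 (EXEC): [MAIN] PC=5: HALT

Answer: -10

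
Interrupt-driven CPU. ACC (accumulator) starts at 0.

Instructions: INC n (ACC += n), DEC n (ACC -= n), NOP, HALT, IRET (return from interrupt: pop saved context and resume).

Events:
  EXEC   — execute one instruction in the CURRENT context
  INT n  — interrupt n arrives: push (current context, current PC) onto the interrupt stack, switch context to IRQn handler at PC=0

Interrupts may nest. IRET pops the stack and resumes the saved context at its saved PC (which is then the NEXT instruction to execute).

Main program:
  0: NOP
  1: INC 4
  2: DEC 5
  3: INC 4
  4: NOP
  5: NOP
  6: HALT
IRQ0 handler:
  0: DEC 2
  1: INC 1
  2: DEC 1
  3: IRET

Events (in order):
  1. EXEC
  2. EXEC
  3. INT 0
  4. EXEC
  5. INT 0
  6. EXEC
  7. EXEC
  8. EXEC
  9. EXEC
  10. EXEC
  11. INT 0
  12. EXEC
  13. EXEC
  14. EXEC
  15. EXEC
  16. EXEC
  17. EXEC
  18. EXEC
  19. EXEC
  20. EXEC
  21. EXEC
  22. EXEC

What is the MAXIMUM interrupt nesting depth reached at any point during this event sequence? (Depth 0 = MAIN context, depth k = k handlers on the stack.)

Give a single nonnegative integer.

Event 1 (EXEC): [MAIN] PC=0: NOP [depth=0]
Event 2 (EXEC): [MAIN] PC=1: INC 4 -> ACC=4 [depth=0]
Event 3 (INT 0): INT 0 arrives: push (MAIN, PC=2), enter IRQ0 at PC=0 (depth now 1) [depth=1]
Event 4 (EXEC): [IRQ0] PC=0: DEC 2 -> ACC=2 [depth=1]
Event 5 (INT 0): INT 0 arrives: push (IRQ0, PC=1), enter IRQ0 at PC=0 (depth now 2) [depth=2]
Event 6 (EXEC): [IRQ0] PC=0: DEC 2 -> ACC=0 [depth=2]
Event 7 (EXEC): [IRQ0] PC=1: INC 1 -> ACC=1 [depth=2]
Event 8 (EXEC): [IRQ0] PC=2: DEC 1 -> ACC=0 [depth=2]
Event 9 (EXEC): [IRQ0] PC=3: IRET -> resume IRQ0 at PC=1 (depth now 1) [depth=1]
Event 10 (EXEC): [IRQ0] PC=1: INC 1 -> ACC=1 [depth=1]
Event 11 (INT 0): INT 0 arrives: push (IRQ0, PC=2), enter IRQ0 at PC=0 (depth now 2) [depth=2]
Event 12 (EXEC): [IRQ0] PC=0: DEC 2 -> ACC=-1 [depth=2]
Event 13 (EXEC): [IRQ0] PC=1: INC 1 -> ACC=0 [depth=2]
Event 14 (EXEC): [IRQ0] PC=2: DEC 1 -> ACC=-1 [depth=2]
Event 15 (EXEC): [IRQ0] PC=3: IRET -> resume IRQ0 at PC=2 (depth now 1) [depth=1]
Event 16 (EXEC): [IRQ0] PC=2: DEC 1 -> ACC=-2 [depth=1]
Event 17 (EXEC): [IRQ0] PC=3: IRET -> resume MAIN at PC=2 (depth now 0) [depth=0]
Event 18 (EXEC): [MAIN] PC=2: DEC 5 -> ACC=-7 [depth=0]
Event 19 (EXEC): [MAIN] PC=3: INC 4 -> ACC=-3 [depth=0]
Event 20 (EXEC): [MAIN] PC=4: NOP [depth=0]
Event 21 (EXEC): [MAIN] PC=5: NOP [depth=0]
Event 22 (EXEC): [MAIN] PC=6: HALT [depth=0]
Max depth observed: 2

Answer: 2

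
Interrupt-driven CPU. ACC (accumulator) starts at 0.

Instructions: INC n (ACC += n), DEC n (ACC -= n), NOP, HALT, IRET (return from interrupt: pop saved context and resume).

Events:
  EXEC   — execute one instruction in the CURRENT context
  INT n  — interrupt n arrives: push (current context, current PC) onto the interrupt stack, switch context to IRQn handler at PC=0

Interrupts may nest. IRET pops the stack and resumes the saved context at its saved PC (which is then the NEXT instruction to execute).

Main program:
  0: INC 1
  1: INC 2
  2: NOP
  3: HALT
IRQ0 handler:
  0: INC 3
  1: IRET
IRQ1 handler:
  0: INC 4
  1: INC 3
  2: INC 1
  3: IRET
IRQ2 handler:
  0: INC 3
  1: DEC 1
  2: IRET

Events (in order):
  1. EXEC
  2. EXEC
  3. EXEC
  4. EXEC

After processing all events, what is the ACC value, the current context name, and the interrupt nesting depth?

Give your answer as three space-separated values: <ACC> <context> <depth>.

Answer: 3 MAIN 0

Derivation:
Event 1 (EXEC): [MAIN] PC=0: INC 1 -> ACC=1
Event 2 (EXEC): [MAIN] PC=1: INC 2 -> ACC=3
Event 3 (EXEC): [MAIN] PC=2: NOP
Event 4 (EXEC): [MAIN] PC=3: HALT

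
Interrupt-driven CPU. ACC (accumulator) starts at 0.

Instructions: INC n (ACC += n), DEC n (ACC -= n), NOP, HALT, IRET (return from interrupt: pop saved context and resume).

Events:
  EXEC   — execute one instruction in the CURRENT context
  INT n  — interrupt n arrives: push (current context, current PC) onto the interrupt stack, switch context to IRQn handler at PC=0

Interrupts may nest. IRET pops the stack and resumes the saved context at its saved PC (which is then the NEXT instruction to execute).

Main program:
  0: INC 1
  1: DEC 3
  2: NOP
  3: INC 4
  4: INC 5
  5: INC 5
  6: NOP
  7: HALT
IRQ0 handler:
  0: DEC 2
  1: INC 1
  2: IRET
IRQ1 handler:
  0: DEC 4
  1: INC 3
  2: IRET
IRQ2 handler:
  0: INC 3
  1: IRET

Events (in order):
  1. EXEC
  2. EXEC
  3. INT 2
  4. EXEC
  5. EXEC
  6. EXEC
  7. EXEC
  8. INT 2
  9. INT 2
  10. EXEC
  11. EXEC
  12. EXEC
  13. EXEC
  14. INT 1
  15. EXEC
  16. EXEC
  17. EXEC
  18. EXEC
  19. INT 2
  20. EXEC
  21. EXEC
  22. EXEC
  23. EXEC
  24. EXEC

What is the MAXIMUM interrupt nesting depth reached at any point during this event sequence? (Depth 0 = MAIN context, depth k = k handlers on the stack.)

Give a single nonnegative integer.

Event 1 (EXEC): [MAIN] PC=0: INC 1 -> ACC=1 [depth=0]
Event 2 (EXEC): [MAIN] PC=1: DEC 3 -> ACC=-2 [depth=0]
Event 3 (INT 2): INT 2 arrives: push (MAIN, PC=2), enter IRQ2 at PC=0 (depth now 1) [depth=1]
Event 4 (EXEC): [IRQ2] PC=0: INC 3 -> ACC=1 [depth=1]
Event 5 (EXEC): [IRQ2] PC=1: IRET -> resume MAIN at PC=2 (depth now 0) [depth=0]
Event 6 (EXEC): [MAIN] PC=2: NOP [depth=0]
Event 7 (EXEC): [MAIN] PC=3: INC 4 -> ACC=5 [depth=0]
Event 8 (INT 2): INT 2 arrives: push (MAIN, PC=4), enter IRQ2 at PC=0 (depth now 1) [depth=1]
Event 9 (INT 2): INT 2 arrives: push (IRQ2, PC=0), enter IRQ2 at PC=0 (depth now 2) [depth=2]
Event 10 (EXEC): [IRQ2] PC=0: INC 3 -> ACC=8 [depth=2]
Event 11 (EXEC): [IRQ2] PC=1: IRET -> resume IRQ2 at PC=0 (depth now 1) [depth=1]
Event 12 (EXEC): [IRQ2] PC=0: INC 3 -> ACC=11 [depth=1]
Event 13 (EXEC): [IRQ2] PC=1: IRET -> resume MAIN at PC=4 (depth now 0) [depth=0]
Event 14 (INT 1): INT 1 arrives: push (MAIN, PC=4), enter IRQ1 at PC=0 (depth now 1) [depth=1]
Event 15 (EXEC): [IRQ1] PC=0: DEC 4 -> ACC=7 [depth=1]
Event 16 (EXEC): [IRQ1] PC=1: INC 3 -> ACC=10 [depth=1]
Event 17 (EXEC): [IRQ1] PC=2: IRET -> resume MAIN at PC=4 (depth now 0) [depth=0]
Event 18 (EXEC): [MAIN] PC=4: INC 5 -> ACC=15 [depth=0]
Event 19 (INT 2): INT 2 arrives: push (MAIN, PC=5), enter IRQ2 at PC=0 (depth now 1) [depth=1]
Event 20 (EXEC): [IRQ2] PC=0: INC 3 -> ACC=18 [depth=1]
Event 21 (EXEC): [IRQ2] PC=1: IRET -> resume MAIN at PC=5 (depth now 0) [depth=0]
Event 22 (EXEC): [MAIN] PC=5: INC 5 -> ACC=23 [depth=0]
Event 23 (EXEC): [MAIN] PC=6: NOP [depth=0]
Event 24 (EXEC): [MAIN] PC=7: HALT [depth=0]
Max depth observed: 2

Answer: 2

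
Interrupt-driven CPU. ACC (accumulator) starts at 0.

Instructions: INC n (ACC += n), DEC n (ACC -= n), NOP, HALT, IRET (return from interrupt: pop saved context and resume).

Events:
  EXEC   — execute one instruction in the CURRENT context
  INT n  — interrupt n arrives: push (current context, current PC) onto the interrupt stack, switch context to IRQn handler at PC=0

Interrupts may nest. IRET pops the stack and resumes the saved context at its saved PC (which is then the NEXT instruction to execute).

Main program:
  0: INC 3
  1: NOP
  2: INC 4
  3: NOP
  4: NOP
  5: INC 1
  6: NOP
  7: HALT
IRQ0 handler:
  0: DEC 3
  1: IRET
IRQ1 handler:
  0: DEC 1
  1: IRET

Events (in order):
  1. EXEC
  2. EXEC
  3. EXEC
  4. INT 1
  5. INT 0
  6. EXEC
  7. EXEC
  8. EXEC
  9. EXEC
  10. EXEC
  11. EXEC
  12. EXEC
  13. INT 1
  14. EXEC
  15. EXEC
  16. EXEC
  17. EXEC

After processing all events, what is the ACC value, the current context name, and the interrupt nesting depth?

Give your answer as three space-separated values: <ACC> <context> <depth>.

Event 1 (EXEC): [MAIN] PC=0: INC 3 -> ACC=3
Event 2 (EXEC): [MAIN] PC=1: NOP
Event 3 (EXEC): [MAIN] PC=2: INC 4 -> ACC=7
Event 4 (INT 1): INT 1 arrives: push (MAIN, PC=3), enter IRQ1 at PC=0 (depth now 1)
Event 5 (INT 0): INT 0 arrives: push (IRQ1, PC=0), enter IRQ0 at PC=0 (depth now 2)
Event 6 (EXEC): [IRQ0] PC=0: DEC 3 -> ACC=4
Event 7 (EXEC): [IRQ0] PC=1: IRET -> resume IRQ1 at PC=0 (depth now 1)
Event 8 (EXEC): [IRQ1] PC=0: DEC 1 -> ACC=3
Event 9 (EXEC): [IRQ1] PC=1: IRET -> resume MAIN at PC=3 (depth now 0)
Event 10 (EXEC): [MAIN] PC=3: NOP
Event 11 (EXEC): [MAIN] PC=4: NOP
Event 12 (EXEC): [MAIN] PC=5: INC 1 -> ACC=4
Event 13 (INT 1): INT 1 arrives: push (MAIN, PC=6), enter IRQ1 at PC=0 (depth now 1)
Event 14 (EXEC): [IRQ1] PC=0: DEC 1 -> ACC=3
Event 15 (EXEC): [IRQ1] PC=1: IRET -> resume MAIN at PC=6 (depth now 0)
Event 16 (EXEC): [MAIN] PC=6: NOP
Event 17 (EXEC): [MAIN] PC=7: HALT

Answer: 3 MAIN 0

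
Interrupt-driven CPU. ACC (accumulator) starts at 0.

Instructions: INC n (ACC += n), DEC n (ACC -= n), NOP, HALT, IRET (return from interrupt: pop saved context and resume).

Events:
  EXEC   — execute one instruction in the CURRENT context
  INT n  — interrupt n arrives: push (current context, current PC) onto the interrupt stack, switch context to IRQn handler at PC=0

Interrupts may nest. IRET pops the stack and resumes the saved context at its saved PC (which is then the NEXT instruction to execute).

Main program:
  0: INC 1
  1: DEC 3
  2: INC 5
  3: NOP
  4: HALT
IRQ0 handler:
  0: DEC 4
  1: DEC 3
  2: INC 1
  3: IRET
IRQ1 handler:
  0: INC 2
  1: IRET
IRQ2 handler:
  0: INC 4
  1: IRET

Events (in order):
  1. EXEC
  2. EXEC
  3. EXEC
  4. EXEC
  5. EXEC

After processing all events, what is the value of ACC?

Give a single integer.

Answer: 3

Derivation:
Event 1 (EXEC): [MAIN] PC=0: INC 1 -> ACC=1
Event 2 (EXEC): [MAIN] PC=1: DEC 3 -> ACC=-2
Event 3 (EXEC): [MAIN] PC=2: INC 5 -> ACC=3
Event 4 (EXEC): [MAIN] PC=3: NOP
Event 5 (EXEC): [MAIN] PC=4: HALT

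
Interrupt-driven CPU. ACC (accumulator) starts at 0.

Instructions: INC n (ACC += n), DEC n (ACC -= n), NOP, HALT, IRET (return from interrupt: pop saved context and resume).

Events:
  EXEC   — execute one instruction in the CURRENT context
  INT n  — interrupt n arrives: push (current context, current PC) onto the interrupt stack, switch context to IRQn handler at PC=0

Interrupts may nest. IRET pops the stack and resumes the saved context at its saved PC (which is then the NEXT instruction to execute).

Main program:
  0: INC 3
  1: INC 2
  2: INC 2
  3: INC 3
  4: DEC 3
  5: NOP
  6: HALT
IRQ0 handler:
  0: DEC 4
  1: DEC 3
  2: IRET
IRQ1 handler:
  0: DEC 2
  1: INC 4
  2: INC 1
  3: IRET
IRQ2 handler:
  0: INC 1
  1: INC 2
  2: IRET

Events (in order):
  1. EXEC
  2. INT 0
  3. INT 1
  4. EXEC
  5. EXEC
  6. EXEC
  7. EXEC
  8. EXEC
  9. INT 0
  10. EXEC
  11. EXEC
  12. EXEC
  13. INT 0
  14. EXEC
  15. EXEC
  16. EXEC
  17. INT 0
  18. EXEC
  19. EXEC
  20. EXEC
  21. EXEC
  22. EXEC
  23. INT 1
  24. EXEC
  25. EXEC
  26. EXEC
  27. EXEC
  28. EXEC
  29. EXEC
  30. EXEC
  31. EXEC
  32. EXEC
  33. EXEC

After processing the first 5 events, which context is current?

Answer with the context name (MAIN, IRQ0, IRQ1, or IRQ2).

Event 1 (EXEC): [MAIN] PC=0: INC 3 -> ACC=3
Event 2 (INT 0): INT 0 arrives: push (MAIN, PC=1), enter IRQ0 at PC=0 (depth now 1)
Event 3 (INT 1): INT 1 arrives: push (IRQ0, PC=0), enter IRQ1 at PC=0 (depth now 2)
Event 4 (EXEC): [IRQ1] PC=0: DEC 2 -> ACC=1
Event 5 (EXEC): [IRQ1] PC=1: INC 4 -> ACC=5

Answer: IRQ1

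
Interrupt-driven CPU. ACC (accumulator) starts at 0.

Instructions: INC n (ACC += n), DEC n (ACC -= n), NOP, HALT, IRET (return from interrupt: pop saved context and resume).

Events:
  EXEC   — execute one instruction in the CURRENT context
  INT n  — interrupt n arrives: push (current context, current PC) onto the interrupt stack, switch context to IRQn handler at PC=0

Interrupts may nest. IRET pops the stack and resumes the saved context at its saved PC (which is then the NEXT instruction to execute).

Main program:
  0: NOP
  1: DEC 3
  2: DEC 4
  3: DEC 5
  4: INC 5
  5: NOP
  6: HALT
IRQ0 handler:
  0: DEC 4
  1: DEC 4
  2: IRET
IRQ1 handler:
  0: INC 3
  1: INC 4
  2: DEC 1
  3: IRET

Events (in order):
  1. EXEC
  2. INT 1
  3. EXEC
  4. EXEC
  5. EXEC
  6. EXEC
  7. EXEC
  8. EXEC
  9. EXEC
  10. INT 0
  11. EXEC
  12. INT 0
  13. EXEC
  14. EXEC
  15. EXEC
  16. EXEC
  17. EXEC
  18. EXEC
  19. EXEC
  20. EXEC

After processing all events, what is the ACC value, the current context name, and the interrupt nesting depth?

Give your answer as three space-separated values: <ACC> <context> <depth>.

Event 1 (EXEC): [MAIN] PC=0: NOP
Event 2 (INT 1): INT 1 arrives: push (MAIN, PC=1), enter IRQ1 at PC=0 (depth now 1)
Event 3 (EXEC): [IRQ1] PC=0: INC 3 -> ACC=3
Event 4 (EXEC): [IRQ1] PC=1: INC 4 -> ACC=7
Event 5 (EXEC): [IRQ1] PC=2: DEC 1 -> ACC=6
Event 6 (EXEC): [IRQ1] PC=3: IRET -> resume MAIN at PC=1 (depth now 0)
Event 7 (EXEC): [MAIN] PC=1: DEC 3 -> ACC=3
Event 8 (EXEC): [MAIN] PC=2: DEC 4 -> ACC=-1
Event 9 (EXEC): [MAIN] PC=3: DEC 5 -> ACC=-6
Event 10 (INT 0): INT 0 arrives: push (MAIN, PC=4), enter IRQ0 at PC=0 (depth now 1)
Event 11 (EXEC): [IRQ0] PC=0: DEC 4 -> ACC=-10
Event 12 (INT 0): INT 0 arrives: push (IRQ0, PC=1), enter IRQ0 at PC=0 (depth now 2)
Event 13 (EXEC): [IRQ0] PC=0: DEC 4 -> ACC=-14
Event 14 (EXEC): [IRQ0] PC=1: DEC 4 -> ACC=-18
Event 15 (EXEC): [IRQ0] PC=2: IRET -> resume IRQ0 at PC=1 (depth now 1)
Event 16 (EXEC): [IRQ0] PC=1: DEC 4 -> ACC=-22
Event 17 (EXEC): [IRQ0] PC=2: IRET -> resume MAIN at PC=4 (depth now 0)
Event 18 (EXEC): [MAIN] PC=4: INC 5 -> ACC=-17
Event 19 (EXEC): [MAIN] PC=5: NOP
Event 20 (EXEC): [MAIN] PC=6: HALT

Answer: -17 MAIN 0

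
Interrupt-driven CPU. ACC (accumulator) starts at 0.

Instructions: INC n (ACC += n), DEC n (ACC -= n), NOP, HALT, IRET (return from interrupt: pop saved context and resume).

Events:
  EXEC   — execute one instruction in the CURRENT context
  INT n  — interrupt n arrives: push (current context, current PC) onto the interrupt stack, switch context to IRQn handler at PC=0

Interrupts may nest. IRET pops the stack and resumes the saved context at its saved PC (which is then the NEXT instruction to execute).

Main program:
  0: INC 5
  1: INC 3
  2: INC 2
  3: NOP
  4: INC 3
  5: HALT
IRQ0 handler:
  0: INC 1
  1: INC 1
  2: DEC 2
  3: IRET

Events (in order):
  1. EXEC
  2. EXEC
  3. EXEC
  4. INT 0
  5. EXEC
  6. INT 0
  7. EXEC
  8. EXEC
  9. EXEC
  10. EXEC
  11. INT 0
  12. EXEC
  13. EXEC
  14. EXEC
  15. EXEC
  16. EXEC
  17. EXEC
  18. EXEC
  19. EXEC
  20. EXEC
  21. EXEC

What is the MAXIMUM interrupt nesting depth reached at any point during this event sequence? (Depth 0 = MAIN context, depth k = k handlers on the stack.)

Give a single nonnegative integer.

Answer: 2

Derivation:
Event 1 (EXEC): [MAIN] PC=0: INC 5 -> ACC=5 [depth=0]
Event 2 (EXEC): [MAIN] PC=1: INC 3 -> ACC=8 [depth=0]
Event 3 (EXEC): [MAIN] PC=2: INC 2 -> ACC=10 [depth=0]
Event 4 (INT 0): INT 0 arrives: push (MAIN, PC=3), enter IRQ0 at PC=0 (depth now 1) [depth=1]
Event 5 (EXEC): [IRQ0] PC=0: INC 1 -> ACC=11 [depth=1]
Event 6 (INT 0): INT 0 arrives: push (IRQ0, PC=1), enter IRQ0 at PC=0 (depth now 2) [depth=2]
Event 7 (EXEC): [IRQ0] PC=0: INC 1 -> ACC=12 [depth=2]
Event 8 (EXEC): [IRQ0] PC=1: INC 1 -> ACC=13 [depth=2]
Event 9 (EXEC): [IRQ0] PC=2: DEC 2 -> ACC=11 [depth=2]
Event 10 (EXEC): [IRQ0] PC=3: IRET -> resume IRQ0 at PC=1 (depth now 1) [depth=1]
Event 11 (INT 0): INT 0 arrives: push (IRQ0, PC=1), enter IRQ0 at PC=0 (depth now 2) [depth=2]
Event 12 (EXEC): [IRQ0] PC=0: INC 1 -> ACC=12 [depth=2]
Event 13 (EXEC): [IRQ0] PC=1: INC 1 -> ACC=13 [depth=2]
Event 14 (EXEC): [IRQ0] PC=2: DEC 2 -> ACC=11 [depth=2]
Event 15 (EXEC): [IRQ0] PC=3: IRET -> resume IRQ0 at PC=1 (depth now 1) [depth=1]
Event 16 (EXEC): [IRQ0] PC=1: INC 1 -> ACC=12 [depth=1]
Event 17 (EXEC): [IRQ0] PC=2: DEC 2 -> ACC=10 [depth=1]
Event 18 (EXEC): [IRQ0] PC=3: IRET -> resume MAIN at PC=3 (depth now 0) [depth=0]
Event 19 (EXEC): [MAIN] PC=3: NOP [depth=0]
Event 20 (EXEC): [MAIN] PC=4: INC 3 -> ACC=13 [depth=0]
Event 21 (EXEC): [MAIN] PC=5: HALT [depth=0]
Max depth observed: 2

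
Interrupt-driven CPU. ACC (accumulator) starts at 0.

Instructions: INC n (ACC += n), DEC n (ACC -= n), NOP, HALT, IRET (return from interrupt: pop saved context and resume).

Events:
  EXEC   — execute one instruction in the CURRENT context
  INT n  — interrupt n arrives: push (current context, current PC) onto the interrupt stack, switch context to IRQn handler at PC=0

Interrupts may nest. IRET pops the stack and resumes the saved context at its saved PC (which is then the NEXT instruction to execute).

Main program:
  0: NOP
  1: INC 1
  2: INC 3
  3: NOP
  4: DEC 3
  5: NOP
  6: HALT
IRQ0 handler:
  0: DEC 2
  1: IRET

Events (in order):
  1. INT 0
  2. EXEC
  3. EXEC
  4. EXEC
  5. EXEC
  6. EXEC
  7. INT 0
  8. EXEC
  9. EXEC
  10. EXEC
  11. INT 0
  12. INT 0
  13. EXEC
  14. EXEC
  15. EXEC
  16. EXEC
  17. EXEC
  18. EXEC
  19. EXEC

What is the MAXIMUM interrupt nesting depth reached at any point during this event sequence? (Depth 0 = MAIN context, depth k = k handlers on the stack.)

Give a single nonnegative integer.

Event 1 (INT 0): INT 0 arrives: push (MAIN, PC=0), enter IRQ0 at PC=0 (depth now 1) [depth=1]
Event 2 (EXEC): [IRQ0] PC=0: DEC 2 -> ACC=-2 [depth=1]
Event 3 (EXEC): [IRQ0] PC=1: IRET -> resume MAIN at PC=0 (depth now 0) [depth=0]
Event 4 (EXEC): [MAIN] PC=0: NOP [depth=0]
Event 5 (EXEC): [MAIN] PC=1: INC 1 -> ACC=-1 [depth=0]
Event 6 (EXEC): [MAIN] PC=2: INC 3 -> ACC=2 [depth=0]
Event 7 (INT 0): INT 0 arrives: push (MAIN, PC=3), enter IRQ0 at PC=0 (depth now 1) [depth=1]
Event 8 (EXEC): [IRQ0] PC=0: DEC 2 -> ACC=0 [depth=1]
Event 9 (EXEC): [IRQ0] PC=1: IRET -> resume MAIN at PC=3 (depth now 0) [depth=0]
Event 10 (EXEC): [MAIN] PC=3: NOP [depth=0]
Event 11 (INT 0): INT 0 arrives: push (MAIN, PC=4), enter IRQ0 at PC=0 (depth now 1) [depth=1]
Event 12 (INT 0): INT 0 arrives: push (IRQ0, PC=0), enter IRQ0 at PC=0 (depth now 2) [depth=2]
Event 13 (EXEC): [IRQ0] PC=0: DEC 2 -> ACC=-2 [depth=2]
Event 14 (EXEC): [IRQ0] PC=1: IRET -> resume IRQ0 at PC=0 (depth now 1) [depth=1]
Event 15 (EXEC): [IRQ0] PC=0: DEC 2 -> ACC=-4 [depth=1]
Event 16 (EXEC): [IRQ0] PC=1: IRET -> resume MAIN at PC=4 (depth now 0) [depth=0]
Event 17 (EXEC): [MAIN] PC=4: DEC 3 -> ACC=-7 [depth=0]
Event 18 (EXEC): [MAIN] PC=5: NOP [depth=0]
Event 19 (EXEC): [MAIN] PC=6: HALT [depth=0]
Max depth observed: 2

Answer: 2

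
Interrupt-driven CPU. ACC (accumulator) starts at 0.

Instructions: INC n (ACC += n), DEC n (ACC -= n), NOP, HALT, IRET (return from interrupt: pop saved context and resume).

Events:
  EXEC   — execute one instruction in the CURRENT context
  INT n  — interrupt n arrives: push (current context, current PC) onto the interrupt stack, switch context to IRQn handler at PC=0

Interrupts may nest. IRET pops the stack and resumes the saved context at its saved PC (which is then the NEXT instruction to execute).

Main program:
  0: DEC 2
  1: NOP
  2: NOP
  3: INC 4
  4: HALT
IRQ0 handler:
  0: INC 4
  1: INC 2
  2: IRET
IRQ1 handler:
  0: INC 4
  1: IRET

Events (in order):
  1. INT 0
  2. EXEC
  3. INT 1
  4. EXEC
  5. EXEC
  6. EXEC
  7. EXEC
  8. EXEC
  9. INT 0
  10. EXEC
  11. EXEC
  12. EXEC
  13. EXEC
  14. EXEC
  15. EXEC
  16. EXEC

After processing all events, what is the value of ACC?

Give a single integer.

Event 1 (INT 0): INT 0 arrives: push (MAIN, PC=0), enter IRQ0 at PC=0 (depth now 1)
Event 2 (EXEC): [IRQ0] PC=0: INC 4 -> ACC=4
Event 3 (INT 1): INT 1 arrives: push (IRQ0, PC=1), enter IRQ1 at PC=0 (depth now 2)
Event 4 (EXEC): [IRQ1] PC=0: INC 4 -> ACC=8
Event 5 (EXEC): [IRQ1] PC=1: IRET -> resume IRQ0 at PC=1 (depth now 1)
Event 6 (EXEC): [IRQ0] PC=1: INC 2 -> ACC=10
Event 7 (EXEC): [IRQ0] PC=2: IRET -> resume MAIN at PC=0 (depth now 0)
Event 8 (EXEC): [MAIN] PC=0: DEC 2 -> ACC=8
Event 9 (INT 0): INT 0 arrives: push (MAIN, PC=1), enter IRQ0 at PC=0 (depth now 1)
Event 10 (EXEC): [IRQ0] PC=0: INC 4 -> ACC=12
Event 11 (EXEC): [IRQ0] PC=1: INC 2 -> ACC=14
Event 12 (EXEC): [IRQ0] PC=2: IRET -> resume MAIN at PC=1 (depth now 0)
Event 13 (EXEC): [MAIN] PC=1: NOP
Event 14 (EXEC): [MAIN] PC=2: NOP
Event 15 (EXEC): [MAIN] PC=3: INC 4 -> ACC=18
Event 16 (EXEC): [MAIN] PC=4: HALT

Answer: 18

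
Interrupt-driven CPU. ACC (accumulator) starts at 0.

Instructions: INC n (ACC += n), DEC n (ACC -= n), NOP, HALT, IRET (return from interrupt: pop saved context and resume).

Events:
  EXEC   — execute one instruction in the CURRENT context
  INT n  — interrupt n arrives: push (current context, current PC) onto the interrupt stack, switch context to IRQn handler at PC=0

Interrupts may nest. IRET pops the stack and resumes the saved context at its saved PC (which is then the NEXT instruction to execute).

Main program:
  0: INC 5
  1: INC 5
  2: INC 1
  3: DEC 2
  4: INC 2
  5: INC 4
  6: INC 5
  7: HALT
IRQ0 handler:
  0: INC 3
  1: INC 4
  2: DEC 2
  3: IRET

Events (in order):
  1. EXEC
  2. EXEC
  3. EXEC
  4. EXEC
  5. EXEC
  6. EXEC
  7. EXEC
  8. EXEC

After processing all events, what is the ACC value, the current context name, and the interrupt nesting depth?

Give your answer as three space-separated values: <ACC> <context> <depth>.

Event 1 (EXEC): [MAIN] PC=0: INC 5 -> ACC=5
Event 2 (EXEC): [MAIN] PC=1: INC 5 -> ACC=10
Event 3 (EXEC): [MAIN] PC=2: INC 1 -> ACC=11
Event 4 (EXEC): [MAIN] PC=3: DEC 2 -> ACC=9
Event 5 (EXEC): [MAIN] PC=4: INC 2 -> ACC=11
Event 6 (EXEC): [MAIN] PC=5: INC 4 -> ACC=15
Event 7 (EXEC): [MAIN] PC=6: INC 5 -> ACC=20
Event 8 (EXEC): [MAIN] PC=7: HALT

Answer: 20 MAIN 0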